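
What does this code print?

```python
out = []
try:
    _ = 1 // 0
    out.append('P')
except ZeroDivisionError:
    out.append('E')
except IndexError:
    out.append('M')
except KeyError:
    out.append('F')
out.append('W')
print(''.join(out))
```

Execution trace: 'E' (except ZeroDivisionError) → 'W' (after the try/except). Output: EW

Answer: EW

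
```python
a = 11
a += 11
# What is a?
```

Trace:
`a = 11` → a = 11
`a += 11` → a = 22
So a = 22

Answer: 22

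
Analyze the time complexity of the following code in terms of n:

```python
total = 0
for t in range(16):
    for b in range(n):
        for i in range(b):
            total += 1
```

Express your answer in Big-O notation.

Each loop level contributes: 1 × n × n. Multiplying the contributions gives O(n^2).

Answer: O(n^2)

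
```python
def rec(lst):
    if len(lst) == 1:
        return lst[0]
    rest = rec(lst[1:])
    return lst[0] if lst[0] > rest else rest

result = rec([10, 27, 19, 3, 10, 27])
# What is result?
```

Recursive max over [10, 27, 19, 3, 10, 27] = 27

Answer: 27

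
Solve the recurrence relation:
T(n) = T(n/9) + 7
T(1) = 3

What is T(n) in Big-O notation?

Each step divides n by 9 and adds 7. After log_9(n) steps we reach T(1)=3. So T(n) = 7·log_9(n) + 3 = O(log n).

Answer: O(log n)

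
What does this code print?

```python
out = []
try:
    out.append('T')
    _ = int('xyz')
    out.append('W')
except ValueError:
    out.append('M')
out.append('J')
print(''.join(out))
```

Execution trace: 'T' (try body) → 'M' (except ValueError) → 'J' (after the try/except). Output: TMJ

Answer: TMJ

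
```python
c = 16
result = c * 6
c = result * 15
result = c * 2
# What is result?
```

Trace:
`c = 16` → c = 16
`result = c * 6` → result = 96
`c = result * 15` → c = 1440
`result = c * 2` → result = 2880
So result = 2880

Answer: 2880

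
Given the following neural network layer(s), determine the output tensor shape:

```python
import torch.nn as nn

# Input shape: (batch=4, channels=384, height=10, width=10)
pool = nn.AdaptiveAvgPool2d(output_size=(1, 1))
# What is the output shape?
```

Input: (4, 384, 10, 10) -> Output: (4, 384, 1, 1)

Answer: (4, 384, 1, 1)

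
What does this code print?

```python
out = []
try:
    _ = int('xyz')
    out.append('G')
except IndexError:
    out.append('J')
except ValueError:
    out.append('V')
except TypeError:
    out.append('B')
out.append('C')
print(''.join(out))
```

Execution trace: 'V' (except ValueError) → 'C' (after the try/except). Output: VC

Answer: VC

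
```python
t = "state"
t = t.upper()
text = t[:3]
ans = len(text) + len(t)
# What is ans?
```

Trace:
`t = "state"` → t = 'state'
`t = t.upper()` → t = 'STATE'
`text = t[:3]` → text = 'STA'
`ans = len(text) + len(t)` → ans = 8
So ans = 8

Answer: 8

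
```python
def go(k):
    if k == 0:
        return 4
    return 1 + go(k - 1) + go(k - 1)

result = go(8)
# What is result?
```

go(k) = 1 + 2·go(k-1), go(0)=4. Closed form: (4+1)·2^8 - 1 = 1279.

Answer: 1279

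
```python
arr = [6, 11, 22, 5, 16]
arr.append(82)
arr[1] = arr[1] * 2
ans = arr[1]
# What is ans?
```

Trace:
`arr = [6, 11, 22, 5, 16]` → arr = [6, 11, 22, 5, 16]
`arr.append(82)` → arr = [6, 11, 22, 5, 16, 82]
`arr[1] = arr[1] * 2` → arr = [6, 22, 22, 5, 16, 82]
`ans = arr[1]` → ans = 22
So ans = 22

Answer: 22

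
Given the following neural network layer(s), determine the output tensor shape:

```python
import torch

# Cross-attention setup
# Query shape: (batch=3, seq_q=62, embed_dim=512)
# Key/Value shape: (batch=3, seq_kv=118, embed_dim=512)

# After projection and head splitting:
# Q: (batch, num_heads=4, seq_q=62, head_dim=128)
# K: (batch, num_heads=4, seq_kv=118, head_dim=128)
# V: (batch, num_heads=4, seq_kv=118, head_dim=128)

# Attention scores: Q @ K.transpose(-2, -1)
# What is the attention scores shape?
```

Input: (3, 62, 512) -> Output: (3, 4, 62, 118)

Answer: (3, 4, 62, 118)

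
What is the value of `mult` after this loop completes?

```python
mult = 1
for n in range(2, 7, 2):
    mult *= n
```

Product of even numbers 2 to 6
`mult` takes the values: 1 → 2 → 8 → 48

Answer: 48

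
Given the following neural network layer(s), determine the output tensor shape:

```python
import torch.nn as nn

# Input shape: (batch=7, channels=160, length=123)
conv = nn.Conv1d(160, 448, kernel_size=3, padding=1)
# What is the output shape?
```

Input: (7, 160, 123) -> Output: (7, 448, 123)

Answer: (7, 448, 123)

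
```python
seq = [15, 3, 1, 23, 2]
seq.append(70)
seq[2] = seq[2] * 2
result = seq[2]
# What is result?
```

Trace:
`seq = [15, 3, 1, 23, 2]` → seq = [15, 3, 1, 23, 2]
`seq.append(70)` → seq = [15, 3, 1, 23, 2, 70]
`seq[2] = seq[2] * 2` → seq = [15, 3, 2, 23, 2, 70]
`result = seq[2]` → result = 2
So result = 2

Answer: 2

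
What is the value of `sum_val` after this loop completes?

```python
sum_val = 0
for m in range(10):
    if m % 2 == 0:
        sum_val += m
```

Sum of even numbers 0 to 9
`sum_val` takes the values: 0 → 2 → 6 → 12 → 20

Answer: 20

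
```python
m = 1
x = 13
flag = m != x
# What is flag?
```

Trace:
`m = 1` → m = 1
`x = 13` → x = 13
`flag = m != x` → flag = True
So flag = True

Answer: True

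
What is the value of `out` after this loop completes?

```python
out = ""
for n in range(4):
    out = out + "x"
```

Repeat 'x' 4 times
`out` takes the values: "" → "x" → "xx" → "xxx" → "xxxx"

Answer: "xxxx"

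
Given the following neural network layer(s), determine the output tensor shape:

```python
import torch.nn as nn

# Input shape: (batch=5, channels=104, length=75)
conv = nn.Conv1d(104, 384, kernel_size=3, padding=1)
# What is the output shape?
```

Input: (5, 104, 75) -> Output: (5, 384, 75)

Answer: (5, 384, 75)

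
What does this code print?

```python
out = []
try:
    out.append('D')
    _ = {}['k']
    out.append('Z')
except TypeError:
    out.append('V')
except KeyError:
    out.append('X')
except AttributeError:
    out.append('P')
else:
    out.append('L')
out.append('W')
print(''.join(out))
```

Execution trace: 'D' (try body) → 'X' (except KeyError) → 'W' (after the try/except). Output: DXW

Answer: DXW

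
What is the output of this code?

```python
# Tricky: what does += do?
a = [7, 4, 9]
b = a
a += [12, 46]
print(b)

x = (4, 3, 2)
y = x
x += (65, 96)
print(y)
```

Key concept: += behavior differs for mutable vs immutable.
Step by step:
`a = [7, 4, 9]` → a = [7, 4, 9]
`b = a` → b = [7, 4, 9] (same object as a)
`a += [12, 46]` → a = [7, 4, 9, 12, 46] (same object as b); b = [7, 4, 9, 12, 46] (same object as a)
`print(b)` → prints [7, 4, 9, 12, 46]
`x = (4, 3, 2)` → x = (4, 3, 2)
`y = x` → y = (4, 3, 2)
`x += (65, 96)` → x = (4, 3, 2, 65, 96)
`print(y)` → prints (4, 3, 2)

Answer:
[7, 4, 9, 12, 46]
(4, 3, 2)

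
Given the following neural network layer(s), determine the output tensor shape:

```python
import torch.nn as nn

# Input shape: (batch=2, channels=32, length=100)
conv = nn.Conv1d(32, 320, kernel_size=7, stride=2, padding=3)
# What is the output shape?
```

Input: (2, 32, 100) -> Output: (2, 320, 50)

Answer: (2, 320, 50)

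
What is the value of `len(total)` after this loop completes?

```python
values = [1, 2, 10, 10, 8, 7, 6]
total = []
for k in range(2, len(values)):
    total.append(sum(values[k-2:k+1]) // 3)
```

Number of 3-element averages
`total` takes the values: [] → [4] → [4, 7] → [4, 7, 9] → [4, 7, 9, 8] → [4, 7, 9, 8, 7]
So `len(total)` = 5

Answer: 5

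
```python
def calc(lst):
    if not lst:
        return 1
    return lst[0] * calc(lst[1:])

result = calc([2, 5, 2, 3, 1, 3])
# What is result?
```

Product over [2, 5, 2, 3, 1, 3] = 2 * 5 * 2 * 3 * 1 * 3 = 180

Answer: 180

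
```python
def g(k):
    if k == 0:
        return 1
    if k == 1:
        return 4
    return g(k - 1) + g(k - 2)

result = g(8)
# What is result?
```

Build up from base cases: g(0)=1, g(1)=4, g(2)=5, g(3)=9, g(4)=14, g(5)=23, g(6)=37, ..., g(8)=97

Answer: 97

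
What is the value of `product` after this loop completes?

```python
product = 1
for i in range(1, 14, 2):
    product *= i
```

Product of 1, 3, 5, ... up to 13
`product` takes the values: 1 → 3 → 15 → 105 → 945 → 10395 → 135135

Answer: 135135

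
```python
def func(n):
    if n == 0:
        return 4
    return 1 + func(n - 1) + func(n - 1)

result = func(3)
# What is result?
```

func(n) = 1 + 2·func(n-1), func(0)=4. Closed form: (4+1)·2^3 - 1 = 39.

Answer: 39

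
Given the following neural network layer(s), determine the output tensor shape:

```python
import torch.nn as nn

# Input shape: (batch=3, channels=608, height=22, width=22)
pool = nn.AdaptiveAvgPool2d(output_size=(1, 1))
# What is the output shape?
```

Input: (3, 608, 22, 22) -> Output: (3, 608, 1, 1)

Answer: (3, 608, 1, 1)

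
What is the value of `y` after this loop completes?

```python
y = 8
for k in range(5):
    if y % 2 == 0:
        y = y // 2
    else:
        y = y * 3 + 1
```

Collatz-style transformation from 8
`y` takes the values: 8 → 4 → 2 → 1 → 4 → 2

Answer: 2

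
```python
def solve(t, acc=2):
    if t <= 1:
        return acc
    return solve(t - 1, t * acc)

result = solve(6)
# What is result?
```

Accumulator trace (n, acc): (6, 2) -> (5, 12) -> (4, 60) -> (3, 240) -> (2, 720) -> (1, 1440) -> return 1440

Answer: 1440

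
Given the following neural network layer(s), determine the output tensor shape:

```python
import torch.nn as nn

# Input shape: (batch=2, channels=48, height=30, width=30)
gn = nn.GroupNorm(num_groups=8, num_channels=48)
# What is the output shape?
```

Input: (2, 48, 30, 30) -> Output: (2, 48, 30, 30)

Answer: (2, 48, 30, 30)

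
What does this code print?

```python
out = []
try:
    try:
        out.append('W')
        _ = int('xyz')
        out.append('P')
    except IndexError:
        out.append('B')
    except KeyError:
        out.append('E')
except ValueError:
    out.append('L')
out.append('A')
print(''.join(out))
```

Execution trace: 'W' (try body) → 'L' (outer except ValueError) → 'A' (after the try/except). Output: WLA

Answer: WLA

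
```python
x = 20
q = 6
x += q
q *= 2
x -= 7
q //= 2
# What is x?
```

Trace:
`x = 20` → x = 20
`q = 6` → q = 6
`x += q` → x = 26
`q *= 2` → q = 12
`x -= 7` → x = 19
`q //= 2` → q = 6
So x = 19

Answer: 19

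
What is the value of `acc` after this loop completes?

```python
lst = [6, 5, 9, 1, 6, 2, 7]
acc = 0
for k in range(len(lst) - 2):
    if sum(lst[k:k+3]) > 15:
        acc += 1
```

Count windows with sum > 15
`acc` takes the values: 0 → 1 → 2

Answer: 2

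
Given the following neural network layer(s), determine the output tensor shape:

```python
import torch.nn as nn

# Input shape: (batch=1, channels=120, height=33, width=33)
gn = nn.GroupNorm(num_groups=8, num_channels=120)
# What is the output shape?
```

Input: (1, 120, 33, 33) -> Output: (1, 120, 33, 33)

Answer: (1, 120, 33, 33)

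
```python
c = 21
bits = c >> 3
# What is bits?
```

Trace:
`c = 21` → c = 21
`bits = c >> 3` → bits = 2
So bits = 2

Answer: 2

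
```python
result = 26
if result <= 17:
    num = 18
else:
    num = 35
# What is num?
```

Trace:
`result = 26` → result = 26
`if result <= 17: ...` → result <= 17 is False, take else branch → num = 35
So num = 35

Answer: 35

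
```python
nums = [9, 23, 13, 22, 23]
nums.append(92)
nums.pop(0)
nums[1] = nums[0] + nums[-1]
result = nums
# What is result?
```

Trace:
`nums = [9, 23, 13, 22, 23]` → nums = [9, 23, 13, 22, 23]
`nums.append(92)` → nums = [9, 23, 13, 22, 23, 92]
`nums.pop(0)` → nums = [23, 13, 22, 23, 92]
`nums[1] = nums[0] + nums[-1]` → nums = [23, 115, 22, 23, 92]
`result = nums` → result = [23, 115, 22, 23, 92]
So result = [23, 115, 22, 23, 92]

Answer: [23, 115, 22, 23, 92]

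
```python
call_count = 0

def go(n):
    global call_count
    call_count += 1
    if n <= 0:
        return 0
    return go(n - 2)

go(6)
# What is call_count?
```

Linear recursion stepping by 2: 4 calls from n=6 down to ≤0.

Answer: 4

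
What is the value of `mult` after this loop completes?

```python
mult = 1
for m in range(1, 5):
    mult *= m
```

4! = 24
`mult` takes the values: 1 → 2 → 6 → 24

Answer: 24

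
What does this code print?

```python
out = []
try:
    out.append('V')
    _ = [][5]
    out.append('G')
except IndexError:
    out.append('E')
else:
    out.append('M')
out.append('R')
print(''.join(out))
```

Execution trace: 'V' (try body) → 'E' (except IndexError) → 'R' (after the try/except). Output: VER

Answer: VER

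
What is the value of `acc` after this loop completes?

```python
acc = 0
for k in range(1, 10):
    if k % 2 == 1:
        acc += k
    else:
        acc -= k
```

Add odd, subtract even
`acc` takes the values: 0 → 1 → -1 → 2 → -2 → 3 → -3 → 4 → -4 → 5

Answer: 5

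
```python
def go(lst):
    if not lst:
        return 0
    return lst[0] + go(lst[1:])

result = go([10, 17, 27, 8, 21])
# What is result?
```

10 + 17 + 27 + 8 + 21 + 0 = 83

Answer: 83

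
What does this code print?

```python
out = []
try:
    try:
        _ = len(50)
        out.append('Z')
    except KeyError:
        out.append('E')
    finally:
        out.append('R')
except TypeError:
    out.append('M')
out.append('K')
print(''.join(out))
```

Execution trace: 'R' (finally) → 'M' (outer except TypeError) → 'K' (after the try/except). Output: RMK

Answer: RMK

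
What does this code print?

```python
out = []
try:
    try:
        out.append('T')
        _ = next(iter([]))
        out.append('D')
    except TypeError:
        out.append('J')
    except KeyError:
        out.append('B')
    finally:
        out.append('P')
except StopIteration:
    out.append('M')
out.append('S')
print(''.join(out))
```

Execution trace: 'T' (inner try body) → 'P' (inner finally) → 'M' (outer except StopIteration) → 'S' (after the try/except). Output: TPMS

Answer: TPMS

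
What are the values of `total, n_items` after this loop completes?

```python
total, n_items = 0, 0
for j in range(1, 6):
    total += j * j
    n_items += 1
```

Sum of squares and count
`total, n_items` takes the values: (0, 0) → (1, 0) → (1, 1) → (5, 1) → (5, 2) → (14, 2) → (14, 3) → (30, 3) → (30, 4) → (55, 4) → (55, 5)

Answer: 55, 5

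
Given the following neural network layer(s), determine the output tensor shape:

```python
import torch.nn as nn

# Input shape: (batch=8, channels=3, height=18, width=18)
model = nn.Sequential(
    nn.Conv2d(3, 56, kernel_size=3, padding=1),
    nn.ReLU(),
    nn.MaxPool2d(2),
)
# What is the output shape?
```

Input: (8, 3, 18, 18) -> after Conv2d: (8, 56, 18, 18) -> after ReLU: (8, 56, 18, 18) -> Output: (8, 56, 9, 9)

Answer: (8, 56, 9, 9)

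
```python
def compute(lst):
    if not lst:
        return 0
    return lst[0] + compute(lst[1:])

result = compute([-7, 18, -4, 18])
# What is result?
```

(-7) + 18 + (-4) + 18 + 0 = 25

Answer: 25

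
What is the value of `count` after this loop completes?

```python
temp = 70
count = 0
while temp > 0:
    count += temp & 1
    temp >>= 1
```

Count set bits in 70 (binary: 0b1000110)
`count` takes the values: 0 → 1 → 2 → 3

Answer: 3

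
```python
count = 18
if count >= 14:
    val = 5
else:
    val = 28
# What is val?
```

Trace:
`count = 18` → count = 18
`if count >= 14: ...` → count >= 14 is True → val = 5
So val = 5

Answer: 5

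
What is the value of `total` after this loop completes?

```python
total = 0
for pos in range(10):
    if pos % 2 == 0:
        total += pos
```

Sum of even numbers 0 to 9
`total` takes the values: 0 → 2 → 6 → 12 → 20

Answer: 20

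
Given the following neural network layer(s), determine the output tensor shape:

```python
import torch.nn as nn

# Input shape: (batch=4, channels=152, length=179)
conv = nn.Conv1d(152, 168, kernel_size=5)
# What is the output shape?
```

Input: (4, 152, 179) -> Output: (4, 168, 175)

Answer: (4, 168, 175)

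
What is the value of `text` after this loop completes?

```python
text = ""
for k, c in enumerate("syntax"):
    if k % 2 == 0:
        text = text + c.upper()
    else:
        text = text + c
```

Uppercase even positions in 'syntax'
`text` takes the values: "" → "S" → "Sy" → "SyN" → "SyNt" → "SyNtA" → "SyNtAx"

Answer: "SyNtAx"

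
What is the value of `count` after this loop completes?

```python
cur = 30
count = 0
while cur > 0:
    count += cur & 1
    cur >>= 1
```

Count set bits in 30 (binary: 0b11110)
`count` takes the values: 0 → 1 → 2 → 3 → 4

Answer: 4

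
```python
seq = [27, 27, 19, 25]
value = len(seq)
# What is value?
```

Trace:
`seq = [27, 27, 19, 25]` → seq = [27, 27, 19, 25]
`value = len(seq)` → value = 4
So value = 4

Answer: 4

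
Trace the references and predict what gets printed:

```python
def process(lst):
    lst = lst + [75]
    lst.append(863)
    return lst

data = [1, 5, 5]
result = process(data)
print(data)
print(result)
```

Key concept: rebinding parameter vs mutation.
Step by step:
`data = [1, 5, 5]` → data = [1, 5, 5]
`result = process(data)` → result = [1, 5, 5, 75, 863]
`print(data)` → prints [1, 5, 5]
`print(result)` → prints [1, 5, 5, 75, 863]

Answer:
[1, 5, 5]
[1, 5, 5, 75, 863]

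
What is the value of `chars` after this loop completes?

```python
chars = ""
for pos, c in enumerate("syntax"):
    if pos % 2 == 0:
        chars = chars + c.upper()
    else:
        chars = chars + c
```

Uppercase even positions in 'syntax'
`chars` takes the values: "" → "S" → "Sy" → "SyN" → "SyNt" → "SyNtA" → "SyNtAx"

Answer: "SyNtAx"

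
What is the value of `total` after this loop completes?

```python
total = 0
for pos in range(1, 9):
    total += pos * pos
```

Sum of squares 1² to 8² = 204
`total` takes the values: 0 → 1 → 5 → 14 → 30 → 55 → 91 → 140 → 204

Answer: 204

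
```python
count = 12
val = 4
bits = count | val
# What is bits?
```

Trace:
`count = 12` → count = 12
`val = 4` → val = 4
`bits = count | val` → bits = 12
So bits = 12

Answer: 12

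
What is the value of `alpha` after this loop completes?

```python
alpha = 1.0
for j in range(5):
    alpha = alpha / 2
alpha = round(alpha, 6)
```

Halving LR 5 times: 1 / 2^5
`alpha` takes the values: 1.0 → 0.5 → 0.25 → 0.125 → 0.0625 → 0.03125

Answer: 0.03125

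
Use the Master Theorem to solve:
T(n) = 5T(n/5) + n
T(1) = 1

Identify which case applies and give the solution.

a=5, b=5, f(n)=n. log_5(5) = 1. Since c=1 = 1, Case 2 applies: T(n) = Θ(n^log_b(a) · log n) = O(n log n).

Answer: O(n log n) - Case 2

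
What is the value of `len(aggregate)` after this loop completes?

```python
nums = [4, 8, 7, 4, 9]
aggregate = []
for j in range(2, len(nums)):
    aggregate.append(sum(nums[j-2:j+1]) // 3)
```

Number of 3-element averages
`aggregate` takes the values: [] → [6] → [6, 6] → [6, 6, 6]
So `len(aggregate)` = 3

Answer: 3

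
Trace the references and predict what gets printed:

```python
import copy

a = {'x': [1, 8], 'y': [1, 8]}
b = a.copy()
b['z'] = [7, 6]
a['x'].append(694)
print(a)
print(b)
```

Key concept: shallow copy of dict with mutable values.
Step by step:
`a = {'x': [1, 8], 'y': [1, 8]}` → a = {'x': [1, 8], 'y': [1, 8]}
`b = a.copy()` → b = {'x': [1, 8], 'y': [1, 8]}
`b['z'] = [7, 6]` → b = {'x': [1, 8], 'y': [1, 8], 'z': [7, 6]}
`a['x'].append(694)` → a = {'x': [1, 8, 694], 'y': [1, 8]}; b = {'x': [1, 8, 694], 'y': [1, 8], 'z': [7, 6]}
`print(a)` → prints {'x': [1, 8, 694], 'y': [1, 8]}
`print(b)` → prints {'x': [1, 8, 694], 'y': [1, 8], 'z': [7, 6]}

Answer:
{'x': [1, 8, 694], 'y': [1, 8]}
{'x': [1, 8, 694], 'y': [1, 8], 'z': [7, 6]}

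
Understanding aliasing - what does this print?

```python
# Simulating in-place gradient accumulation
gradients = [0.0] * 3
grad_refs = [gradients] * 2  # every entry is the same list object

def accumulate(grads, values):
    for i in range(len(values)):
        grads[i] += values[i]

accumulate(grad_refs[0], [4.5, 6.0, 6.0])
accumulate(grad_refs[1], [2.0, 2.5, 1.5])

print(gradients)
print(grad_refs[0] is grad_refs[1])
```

Key concept: gradient accumulation aliasing.
Step by step:
`gradients = [0.0] * 3` → gradients = [0.0, 0.0, 0.0]
`grad_refs = [gradients] * 2` → grad_refs = [[0.0, 0.0, 0.0], [0.0, 0.0, 0.0]]
`accumulate(grad_refs[0], [4.5, 6.0, 6.0])` → gradients = [4.5, 6.0, 6.0]; grad_refs = [[4.5, 6.0, 6.0], [4.5, 6.0, 6.0]]
`accumulate(grad_refs[1], [2.0, 2.5, 1.5])` → gradients = [6.5, 8.5, 7.5]; grad_refs = [[6.5, 8.5, 7.5], [6.5, 8.5, 7.5]]
`print(gradients)` → prints [6.5, 8.5, 7.5]
`print(grad_refs[0] is grad_refs[1])` → prints True

Answer:
[6.5, 8.5, 7.5]
True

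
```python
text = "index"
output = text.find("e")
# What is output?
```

Trace:
`text = "index"` → text = 'index'
`output = text.find("e")` → output = 3
So output = 3

Answer: 3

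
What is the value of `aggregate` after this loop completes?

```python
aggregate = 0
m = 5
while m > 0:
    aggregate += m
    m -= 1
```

Sum 5 down to 1
`aggregate` takes the values: 0 → 5 → 9 → 12 → 14 → 15

Answer: 15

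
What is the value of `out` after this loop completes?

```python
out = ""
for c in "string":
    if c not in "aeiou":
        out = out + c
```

Remove vowels from 'string'
`out` takes the values: "" → "s" → "st" → "str" → "strn" → "strng"

Answer: "strng"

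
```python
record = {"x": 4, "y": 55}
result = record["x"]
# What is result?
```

Trace:
`record = {"x": 4, "y": 55}` → record = {'x': 4, 'y': 55}
`result = record["x"]` → result = 4
So result = 4

Answer: 4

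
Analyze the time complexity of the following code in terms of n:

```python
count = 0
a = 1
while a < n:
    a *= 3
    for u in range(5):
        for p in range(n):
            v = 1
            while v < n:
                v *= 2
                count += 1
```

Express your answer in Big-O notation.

Each loop level contributes: log n × 1 × n × log n. Multiplying the contributions gives O(n log² n).

Answer: O(n log² n)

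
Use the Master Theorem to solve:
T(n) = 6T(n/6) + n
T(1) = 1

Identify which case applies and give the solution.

a=6, b=6, f(n)=n. log_6(6) = 1. Since c=1 = 1, Case 2 applies: T(n) = Θ(n^log_b(a) · log n) = O(n log n).

Answer: O(n log n) - Case 2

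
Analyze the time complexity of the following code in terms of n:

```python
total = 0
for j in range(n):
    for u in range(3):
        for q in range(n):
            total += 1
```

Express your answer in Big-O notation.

Each loop level contributes: n × 1 × n. Multiplying the contributions gives O(n^2).

Answer: O(n^2)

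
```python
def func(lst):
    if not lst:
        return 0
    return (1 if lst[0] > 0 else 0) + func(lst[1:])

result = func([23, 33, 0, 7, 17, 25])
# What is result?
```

Count of positive elements in [23, 33, 0, 7, 17, 25] = 5

Answer: 5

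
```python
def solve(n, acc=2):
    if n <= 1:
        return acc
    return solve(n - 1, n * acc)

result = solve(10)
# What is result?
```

Accumulator trace (n, acc): (10, 2) -> (9, 20) -> (8, 180) -> (7, 1440) -> (6, 10080) -> (5, 60480) -> (4, 302400) -> (3, 1209600) -> (2, 3628800) -> (1, 7257600) -> return 7257600

Answer: 7257600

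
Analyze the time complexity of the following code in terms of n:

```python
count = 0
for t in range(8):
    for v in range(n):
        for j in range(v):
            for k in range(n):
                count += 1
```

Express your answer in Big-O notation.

Each loop level contributes: 1 × n × n × n. Multiplying the contributions gives O(n^3).

Answer: O(n^3)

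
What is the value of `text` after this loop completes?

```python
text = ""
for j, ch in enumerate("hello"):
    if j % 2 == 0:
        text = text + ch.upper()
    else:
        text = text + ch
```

Uppercase even positions in 'hello'
`text` takes the values: "" → "H" → "He" → "HeL" → "HeLl" → "HeLlO"

Answer: "HeLlO"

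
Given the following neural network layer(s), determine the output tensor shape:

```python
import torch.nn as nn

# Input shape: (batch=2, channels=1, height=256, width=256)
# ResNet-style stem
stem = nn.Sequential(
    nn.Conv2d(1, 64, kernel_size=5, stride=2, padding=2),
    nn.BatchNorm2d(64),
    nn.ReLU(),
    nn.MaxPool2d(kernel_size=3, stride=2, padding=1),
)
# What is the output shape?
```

Input: (2, 1, 256, 256) -> after Conv2d 5x5 stride=2: (2, 64, 128, 128) -> Output: (2, 64, 64, 64)

Answer: (2, 64, 64, 64)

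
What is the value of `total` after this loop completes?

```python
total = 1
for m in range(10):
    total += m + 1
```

Start at 1, add 1 to 10 = 56
`total` takes the values: 1 → 2 → 4 → 7 → 11 → 16 → 22 → 29 → 37 → 46 → 56

Answer: 56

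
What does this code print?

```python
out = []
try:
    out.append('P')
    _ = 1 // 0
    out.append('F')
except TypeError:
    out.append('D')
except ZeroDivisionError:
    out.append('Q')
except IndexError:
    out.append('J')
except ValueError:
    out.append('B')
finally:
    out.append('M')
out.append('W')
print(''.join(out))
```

Execution trace: 'P' (try body) → 'Q' (except ZeroDivisionError) → 'M' (finally) → 'W' (after the try/except). Output: PQMW

Answer: PQMW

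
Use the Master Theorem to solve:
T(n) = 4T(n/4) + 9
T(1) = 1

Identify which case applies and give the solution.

a=4, b=4, f(n)=9. log_4(4) = 1. Since c=0 < 1, Case 1 applies: T(n) = Θ(n^log_b(a)) = O(n).

Answer: O(n) - Case 1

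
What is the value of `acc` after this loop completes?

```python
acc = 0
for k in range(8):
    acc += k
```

Sum of 0 to 7 = 28
`acc` takes the values: 0 → 1 → 3 → 6 → 10 → 15 → 21 → 28

Answer: 28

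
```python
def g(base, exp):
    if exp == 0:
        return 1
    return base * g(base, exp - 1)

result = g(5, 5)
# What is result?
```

g(5, 5) = 5 * 5 * 5 * 5 * 5 = 3125

Answer: 3125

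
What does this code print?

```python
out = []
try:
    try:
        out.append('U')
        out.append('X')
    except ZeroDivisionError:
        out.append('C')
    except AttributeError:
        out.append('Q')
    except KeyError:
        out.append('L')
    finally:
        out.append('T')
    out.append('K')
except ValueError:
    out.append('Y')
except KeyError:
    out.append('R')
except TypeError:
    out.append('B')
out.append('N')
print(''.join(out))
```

Execution trace: 'U' (inner try body) → 'X' (inner try body, no exception) → 'T' (inner finally) → 'K' (try body, no exception) → 'N' (after the try/except). Output: UXTKN

Answer: UXTKN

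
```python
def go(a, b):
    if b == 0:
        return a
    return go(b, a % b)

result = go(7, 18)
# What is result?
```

go(7, 18) -> go(18, 7) -> go(7, 4) -> go(4, 3) -> go(3, 1) -> go(1, 0) -> 1

Answer: 1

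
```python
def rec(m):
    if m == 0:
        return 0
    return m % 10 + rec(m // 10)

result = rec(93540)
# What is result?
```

Sum of digits of 93540: 0 + 4 + 5 + 3 + 9 = 21

Answer: 21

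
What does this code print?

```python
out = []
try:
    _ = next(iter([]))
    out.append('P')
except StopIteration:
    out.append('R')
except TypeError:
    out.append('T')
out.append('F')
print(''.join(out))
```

Execution trace: 'R' (except StopIteration) → 'F' (after the try/except). Output: RF

Answer: RF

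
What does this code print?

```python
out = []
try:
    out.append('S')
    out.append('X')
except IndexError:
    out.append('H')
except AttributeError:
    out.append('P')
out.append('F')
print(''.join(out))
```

Execution trace: 'S' (try body) → 'X' (try body, no exception) → 'F' (after the try/except). Output: SXF

Answer: SXF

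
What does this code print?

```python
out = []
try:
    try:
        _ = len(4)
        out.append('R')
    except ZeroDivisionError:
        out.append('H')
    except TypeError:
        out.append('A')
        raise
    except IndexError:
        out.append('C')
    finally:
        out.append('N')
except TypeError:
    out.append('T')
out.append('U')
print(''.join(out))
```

Execution trace: 'A' (inner except TypeError) → 'N' (inner finally) → 'T' (outer except TypeError) → 'U' (after the try/except). Output: ANTU

Answer: ANTU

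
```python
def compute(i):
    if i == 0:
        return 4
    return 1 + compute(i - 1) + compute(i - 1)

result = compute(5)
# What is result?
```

compute(i) = 1 + 2·compute(i-1), compute(0)=4. Closed form: (4+1)·2^5 - 1 = 159.

Answer: 159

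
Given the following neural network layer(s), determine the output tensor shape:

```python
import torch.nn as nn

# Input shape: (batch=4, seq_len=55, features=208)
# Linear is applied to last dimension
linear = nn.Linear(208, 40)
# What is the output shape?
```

Input: (4, 55, 208) -> Output: (4, 55, 40)

Answer: (4, 55, 40)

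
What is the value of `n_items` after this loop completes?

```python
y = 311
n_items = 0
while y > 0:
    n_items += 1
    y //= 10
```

Count digits by repeated division by 10
`n_items` takes the values: 0 → 1 → 2 → 3

Answer: 3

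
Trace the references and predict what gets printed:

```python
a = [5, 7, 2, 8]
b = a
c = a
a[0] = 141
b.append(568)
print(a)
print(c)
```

Key concept: multiple aliases.
Step by step:
`a = [5, 7, 2, 8]` → a = [5, 7, 2, 8]
`b = a` → b = [5, 7, 2, 8] (same object as a)
`c = a` → c = [5, 7, 2, 8] (same object as a, b)
`a[0] = 141` → a = [141, 7, 2, 8] (same object as b, c); b = [141, 7, 2, 8] (same object as a, c); c = [141, 7, 2, 8] (same object as a, b)
`b.append(568)` → a = [141, 7, 2, 8, 568] (same object as b, c); b = [141, 7, 2, 8, 568] (same object as a, c); c = [141, 7, 2, 8, 568] (same object as a, b)
`print(a)` → prints [141, 7, 2, 8, 568]
`print(c)` → prints [141, 7, 2, 8, 568]

Answer:
[141, 7, 2, 8, 568]
[141, 7, 2, 8, 568]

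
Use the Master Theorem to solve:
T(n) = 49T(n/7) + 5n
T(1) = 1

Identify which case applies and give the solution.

a=49, b=7, f(n)=5n. log_7(49) = 2. Since c=1 < 2, Case 1 applies: T(n) = Θ(n^log_b(a)) = O(n^2).

Answer: O(n^2) - Case 1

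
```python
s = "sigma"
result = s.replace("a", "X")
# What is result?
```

Trace:
`s = "sigma"` → s = 'sigma'
`result = s.replace("a", "X")` → result = 'sigmX'
So result = 'sigmX'

Answer: 'sigmX'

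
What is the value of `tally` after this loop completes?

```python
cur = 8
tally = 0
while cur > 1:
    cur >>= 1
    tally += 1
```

Count right shifts until 1
`tally` takes the values: 0 → 1 → 2 → 3

Answer: 3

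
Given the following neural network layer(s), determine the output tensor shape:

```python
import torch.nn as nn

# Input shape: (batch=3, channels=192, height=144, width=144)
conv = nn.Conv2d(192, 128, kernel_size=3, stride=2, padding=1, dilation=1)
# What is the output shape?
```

Input: (3, 192, 144, 144) -> Output: (3, 128, 72, 72)

Answer: (3, 128, 72, 72)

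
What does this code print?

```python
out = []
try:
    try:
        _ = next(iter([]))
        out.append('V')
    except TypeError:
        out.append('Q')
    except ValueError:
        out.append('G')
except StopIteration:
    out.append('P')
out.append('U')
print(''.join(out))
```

Execution trace: 'P' (outer except StopIteration) → 'U' (after the try/except). Output: PU

Answer: PU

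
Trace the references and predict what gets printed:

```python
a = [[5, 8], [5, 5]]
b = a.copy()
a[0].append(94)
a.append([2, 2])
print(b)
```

Key concept: shallow copy with nested lists.
Step by step:
`a = [[5, 8], [5, 5]]` → a = [[5, 8], [5, 5]]
`b = a.copy()` → b = [[5, 8], [5, 5]]
`a[0].append(94)` → a = [[5, 8, 94], [5, 5]]; b = [[5, 8, 94], [5, 5]]
`a.append([2, 2])` → a = [[5, 8, 94], [5, 5], [2, 2]]
`print(b)` → prints [[5, 8, 94], [5, 5]]

Answer: [[5, 8, 94], [5, 5]]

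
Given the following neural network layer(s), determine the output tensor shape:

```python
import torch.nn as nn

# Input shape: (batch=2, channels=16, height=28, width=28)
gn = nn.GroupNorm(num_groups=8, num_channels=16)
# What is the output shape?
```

Input: (2, 16, 28, 28) -> Output: (2, 16, 28, 28)

Answer: (2, 16, 28, 28)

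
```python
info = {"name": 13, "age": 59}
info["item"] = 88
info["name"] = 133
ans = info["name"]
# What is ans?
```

Trace:
`info = {"name": 13, "age": 59}` → info = {'name': 13, 'age': 59}
`info["item"] = 88` → info = {'name': 13, 'age': 59, 'item': 88}
`info["name"] = 133` → info = {'name': 133, 'age': 59, 'item': 88}
`ans = info["name"]` → ans = 133
So ans = 133

Answer: 133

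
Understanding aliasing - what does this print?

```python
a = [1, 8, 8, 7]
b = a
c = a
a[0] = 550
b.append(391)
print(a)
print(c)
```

Key concept: multiple aliases.
Step by step:
`a = [1, 8, 8, 7]` → a = [1, 8, 8, 7]
`b = a` → b = [1, 8, 8, 7] (same object as a)
`c = a` → c = [1, 8, 8, 7] (same object as a, b)
`a[0] = 550` → a = [550, 8, 8, 7] (same object as b, c); b = [550, 8, 8, 7] (same object as a, c); c = [550, 8, 8, 7] (same object as a, b)
`b.append(391)` → a = [550, 8, 8, 7, 391] (same object as b, c); b = [550, 8, 8, 7, 391] (same object as a, c); c = [550, 8, 8, 7, 391] (same object as a, b)
`print(a)` → prints [550, 8, 8, 7, 391]
`print(c)` → prints [550, 8, 8, 7, 391]

Answer:
[550, 8, 8, 7, 391]
[550, 8, 8, 7, 391]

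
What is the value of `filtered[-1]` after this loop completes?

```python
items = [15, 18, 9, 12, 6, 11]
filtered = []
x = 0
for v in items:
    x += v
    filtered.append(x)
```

Cumulative sum ends at 71
`filtered` takes the values: [] → [15] → [15, 33] → [15, 33, 42] → [15, 33, 42, 54] → [15, 33, 42, 54, 60] → [15, 33, 42, 54, 60, 71]
So `filtered[-1]` = 71

Answer: 71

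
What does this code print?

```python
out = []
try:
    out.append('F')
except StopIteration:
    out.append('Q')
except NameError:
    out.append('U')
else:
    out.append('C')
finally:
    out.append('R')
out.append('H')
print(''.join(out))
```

Execution trace: 'F' (try body, no exception) → 'C' (else) → 'R' (finally) → 'H' (after the try/except). Output: FCRH

Answer: FCRH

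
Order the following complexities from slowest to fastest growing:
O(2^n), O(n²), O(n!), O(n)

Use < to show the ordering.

Ordered by growth rate: O(n) < O(n²) < O(2^n) < O(n!)

Answer: O(n) < O(n²) < O(2^n) < O(n!)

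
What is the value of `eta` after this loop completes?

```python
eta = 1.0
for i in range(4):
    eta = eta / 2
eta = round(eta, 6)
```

Halving LR 4 times: 1 / 2^4
`eta` takes the values: 1.0 → 0.5 → 0.25 → 0.125 → 0.0625

Answer: 0.0625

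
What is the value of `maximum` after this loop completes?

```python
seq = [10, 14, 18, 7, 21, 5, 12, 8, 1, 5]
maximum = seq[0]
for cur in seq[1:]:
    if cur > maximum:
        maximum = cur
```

Maximum of [10, 14, 18, 7, 21, 5, 12, 8, 1, 5]
`maximum` takes the values: 10 → 14 → 18 → 21

Answer: 21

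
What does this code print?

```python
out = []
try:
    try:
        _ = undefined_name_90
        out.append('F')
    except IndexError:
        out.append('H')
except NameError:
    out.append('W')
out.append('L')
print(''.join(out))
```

Execution trace: 'W' (outer except NameError) → 'L' (after the try/except). Output: WL

Answer: WL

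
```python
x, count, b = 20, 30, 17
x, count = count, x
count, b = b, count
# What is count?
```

Trace:
`x, count, b = 20, 30, 17` → x = 20; count = 30; b = 17
`x, count = count, x` → x = 30; count = 20
`count, b = b, count` → count = 17; b = 20
So count = 17

Answer: 17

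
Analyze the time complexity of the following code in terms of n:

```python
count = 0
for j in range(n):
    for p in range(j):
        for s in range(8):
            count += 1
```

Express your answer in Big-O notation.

Each loop level contributes: n × n × 1. Multiplying the contributions gives O(n^2).

Answer: O(n^2)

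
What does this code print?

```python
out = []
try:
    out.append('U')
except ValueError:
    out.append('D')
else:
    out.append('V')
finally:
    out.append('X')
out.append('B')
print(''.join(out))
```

Execution trace: 'U' (try body, no exception) → 'V' (else) → 'X' (finally) → 'B' (after the try/except). Output: UVXB

Answer: UVXB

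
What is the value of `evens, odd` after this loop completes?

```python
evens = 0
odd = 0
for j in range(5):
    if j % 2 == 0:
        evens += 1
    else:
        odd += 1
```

Count evens and odds in range(5)
`evens, odd` takes the values: (0, 0) → (1, 0) → (1, 1) → (2, 1) → (2, 2) → (3, 2)

Answer: 3, 2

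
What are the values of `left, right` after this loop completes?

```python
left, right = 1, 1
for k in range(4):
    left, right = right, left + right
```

Fibonacci: after 4 iterations
`left, right` takes the values: (1, 1) → (1, 2) → (2, 3) → (3, 5) → (5, 8)

Answer: 5, 8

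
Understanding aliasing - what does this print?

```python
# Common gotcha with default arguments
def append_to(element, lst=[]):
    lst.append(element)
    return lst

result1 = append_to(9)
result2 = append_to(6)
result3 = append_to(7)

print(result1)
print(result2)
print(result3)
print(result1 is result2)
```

Key concept: mutable default argument gotcha.
Step by step:
`result1 = append_to(9)` → result1 = [9]
`result2 = append_to(6)` → result1 = [9, 6] (same object as result2); result2 = [9, 6] (same object as result1)
`result3 = append_to(7)` → result1 = [9, 6, 7] (same object as result2, result3); result2 = [9, 6, 7] (same object as result1, result3); result3 = [9, 6, 7] (same object as result1, result2)
`print(result1)` → prints [9, 6, 7]
`print(result2)` → prints [9, 6, 7]
`print(result3)` → prints [9, 6, 7]
`print(result1 is result2)` → prints True

Answer:
[9, 6, 7]
[9, 6, 7]
[9, 6, 7]
True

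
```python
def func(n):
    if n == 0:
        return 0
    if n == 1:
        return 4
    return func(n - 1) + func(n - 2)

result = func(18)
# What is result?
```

Build up from base cases: func(0)=0, func(1)=4, func(2)=4, func(3)=8, func(4)=12, func(5)=20, func(6)=32, ..., func(18)=10336

Answer: 10336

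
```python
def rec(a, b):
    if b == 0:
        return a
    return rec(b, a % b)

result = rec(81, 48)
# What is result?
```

rec(81, 48) -> rec(48, 33) -> rec(33, 15) -> rec(15, 3) -> rec(3, 0) -> 3

Answer: 3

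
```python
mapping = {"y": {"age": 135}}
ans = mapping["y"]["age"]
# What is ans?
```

Trace:
`mapping = {"y": {"age": 135}}` → mapping = {'y': {'age': 135}}
`ans = mapping["y"]["age"]` → ans = 135
So ans = 135

Answer: 135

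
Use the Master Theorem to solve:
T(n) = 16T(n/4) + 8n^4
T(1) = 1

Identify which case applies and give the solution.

a=16, b=4, f(n)=8n^4. log_4(16) = 2. Since c=4 > 2 and the regularity condition holds (16(n/4)^4 = (16/4^4)n^4 with 16/4^4 < 1), Case 3 applies: T(n) = Θ(f(n)) = O(n^4).

Answer: O(n^4) - Case 3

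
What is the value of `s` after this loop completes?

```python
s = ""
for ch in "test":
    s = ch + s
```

Reverse 'test'
`s` takes the values: "" → "t" → "et" → "set" → "tset"

Answer: "tset"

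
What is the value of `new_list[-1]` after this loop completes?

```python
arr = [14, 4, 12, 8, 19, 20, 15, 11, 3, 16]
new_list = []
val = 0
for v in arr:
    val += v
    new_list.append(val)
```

Cumulative sum ends at 122
`new_list` takes the values: [] → [14] → [14, 18] → [14, 18, 30] → [14, 18, 30, 38] → [14, 18, 30, 38, 57] → [14, 18, 30, 38, 57, 77] → [14, 18, 30, 38, 57, 77, 92] → [14, 18, 30, 38, 57, 77, 92, 103] → [14, 18, 30, 38, 57, 77, 92, 103, 106] → [14, 18, 30, 38, 57, 77, 92, 103, 106, 122]
So `new_list[-1]` = 122

Answer: 122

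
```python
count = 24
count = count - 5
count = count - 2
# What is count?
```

Trace:
`count = 24` → count = 24
`count = count - 5` → count = 19
`count = count - 2` → count = 17
So count = 17

Answer: 17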